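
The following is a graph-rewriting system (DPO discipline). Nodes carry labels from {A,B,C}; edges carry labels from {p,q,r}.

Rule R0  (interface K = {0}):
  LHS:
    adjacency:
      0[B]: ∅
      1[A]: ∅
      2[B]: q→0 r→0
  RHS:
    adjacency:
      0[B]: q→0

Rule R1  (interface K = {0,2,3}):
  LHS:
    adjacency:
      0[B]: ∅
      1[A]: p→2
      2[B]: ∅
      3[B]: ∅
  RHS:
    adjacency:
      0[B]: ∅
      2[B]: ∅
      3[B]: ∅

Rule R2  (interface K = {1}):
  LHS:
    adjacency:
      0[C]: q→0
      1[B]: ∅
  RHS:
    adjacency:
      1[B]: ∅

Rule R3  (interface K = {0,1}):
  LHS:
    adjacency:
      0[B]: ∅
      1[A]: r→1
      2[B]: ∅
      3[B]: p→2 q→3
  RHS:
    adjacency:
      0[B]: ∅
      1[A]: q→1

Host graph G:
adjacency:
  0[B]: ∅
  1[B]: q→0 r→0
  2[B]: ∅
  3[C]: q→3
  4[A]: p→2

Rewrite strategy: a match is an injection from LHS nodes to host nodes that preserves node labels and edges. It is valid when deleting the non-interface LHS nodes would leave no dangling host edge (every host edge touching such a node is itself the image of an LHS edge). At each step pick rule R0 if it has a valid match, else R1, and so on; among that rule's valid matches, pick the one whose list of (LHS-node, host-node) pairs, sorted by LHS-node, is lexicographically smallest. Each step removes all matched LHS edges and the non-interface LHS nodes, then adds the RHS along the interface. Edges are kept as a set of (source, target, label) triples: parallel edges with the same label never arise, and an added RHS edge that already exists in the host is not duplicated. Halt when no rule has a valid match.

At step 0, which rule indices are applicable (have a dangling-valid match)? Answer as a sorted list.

R0: no valid match — 1 raw match, all fail dangling condition
R1: 2 valid matches — {0↦0, 1↦4, 2↦2, 3↦1}, {0↦1, 1↦4, 2↦2, 3↦0}
R2: 3 valid matches — {0↦3, 1↦0}, {0↦3, 1↦1}, {0↦3, 1↦2}
R3: no valid match — LHS pattern not found

Answer: [R1,R2]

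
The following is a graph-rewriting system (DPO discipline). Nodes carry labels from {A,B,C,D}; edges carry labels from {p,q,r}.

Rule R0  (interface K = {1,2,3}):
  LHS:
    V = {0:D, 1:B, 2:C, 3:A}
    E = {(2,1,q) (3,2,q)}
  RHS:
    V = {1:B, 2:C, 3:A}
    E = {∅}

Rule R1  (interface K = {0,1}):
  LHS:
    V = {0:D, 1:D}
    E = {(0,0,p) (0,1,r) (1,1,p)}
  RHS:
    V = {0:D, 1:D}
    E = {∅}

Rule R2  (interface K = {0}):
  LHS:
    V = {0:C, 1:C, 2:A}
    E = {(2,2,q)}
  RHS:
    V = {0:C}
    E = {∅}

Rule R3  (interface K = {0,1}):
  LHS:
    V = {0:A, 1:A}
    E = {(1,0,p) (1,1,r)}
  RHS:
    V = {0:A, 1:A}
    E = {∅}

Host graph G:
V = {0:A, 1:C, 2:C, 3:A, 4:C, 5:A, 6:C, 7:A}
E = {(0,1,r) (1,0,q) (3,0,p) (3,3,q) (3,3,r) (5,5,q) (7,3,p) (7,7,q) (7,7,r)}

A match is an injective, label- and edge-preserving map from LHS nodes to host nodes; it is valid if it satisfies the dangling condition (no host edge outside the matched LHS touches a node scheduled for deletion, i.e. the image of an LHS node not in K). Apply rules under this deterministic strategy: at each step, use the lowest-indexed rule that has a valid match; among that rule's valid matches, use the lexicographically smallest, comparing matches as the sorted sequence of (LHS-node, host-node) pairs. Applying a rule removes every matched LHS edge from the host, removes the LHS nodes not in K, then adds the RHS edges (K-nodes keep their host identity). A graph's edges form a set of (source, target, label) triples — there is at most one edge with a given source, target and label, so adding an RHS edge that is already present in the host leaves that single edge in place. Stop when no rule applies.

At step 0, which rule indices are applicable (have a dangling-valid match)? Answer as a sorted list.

Answer: [R2,R3]

Rewrite trace:
R0: no valid match — LHS pattern not found
R1: no valid match — LHS pattern not found
R2: 9 valid matches — {0↦1, 1↦2, 2↦5}, {0↦1, 1↦4, 2↦5}, {0↦1, 1↦6, 2↦5} (+6 more)
R3: 2 valid matches — {0↦0, 1↦3}, {0↦3, 1↦7}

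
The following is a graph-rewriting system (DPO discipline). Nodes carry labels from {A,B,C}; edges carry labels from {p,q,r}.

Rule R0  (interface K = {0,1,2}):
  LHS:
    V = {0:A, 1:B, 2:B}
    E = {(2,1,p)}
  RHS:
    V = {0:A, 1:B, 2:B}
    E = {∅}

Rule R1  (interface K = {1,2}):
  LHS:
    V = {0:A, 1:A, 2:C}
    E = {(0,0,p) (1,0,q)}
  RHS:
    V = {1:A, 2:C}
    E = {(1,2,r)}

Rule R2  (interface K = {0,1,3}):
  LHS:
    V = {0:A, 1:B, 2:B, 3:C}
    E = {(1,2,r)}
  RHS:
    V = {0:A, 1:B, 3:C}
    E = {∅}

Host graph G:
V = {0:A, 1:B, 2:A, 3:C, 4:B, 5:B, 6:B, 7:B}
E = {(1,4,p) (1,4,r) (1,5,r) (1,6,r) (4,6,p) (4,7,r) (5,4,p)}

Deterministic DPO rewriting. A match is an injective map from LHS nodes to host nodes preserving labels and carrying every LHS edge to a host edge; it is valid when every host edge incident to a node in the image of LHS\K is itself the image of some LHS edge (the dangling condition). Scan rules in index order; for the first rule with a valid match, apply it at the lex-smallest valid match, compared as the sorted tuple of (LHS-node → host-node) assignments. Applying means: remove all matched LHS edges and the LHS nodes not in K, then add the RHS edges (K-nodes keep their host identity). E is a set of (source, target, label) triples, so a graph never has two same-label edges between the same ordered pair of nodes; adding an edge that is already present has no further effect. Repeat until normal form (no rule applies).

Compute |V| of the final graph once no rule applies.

Answer: 4

Derivation:
[0] host  ⇒  8 nodes, 7 edges  {1-p->4 1-r->4 1-r->5 1-r->6 4-p->6 4-r->7 5-p->4}
[1] R0 @ {0↦0, 1↦4, 2↦1}  ⇒  8 nodes, 6 edges  {1-r->4 1-r->5 1-r->6 4-p->6 4-r->7 5-p->4}
[2] R0 @ {0↦0, 1↦4, 2↦5}  ⇒  8 nodes, 5 edges  {1-r->4 1-r->5 1-r->6 4-p->6 4-r->7}
[3] R0 @ {0↦0, 1↦6, 2↦4}  ⇒  8 nodes, 4 edges  {1-r->4 1-r->5 1-r->6 4-r->7}
[4] R2 @ {0↦0, 1↦1, 2↦5, 3↦3}  ⇒  7 nodes, 3 edges  {1-r->4 1-r->6 4-r->7}
[5] R2 @ {0↦0, 1↦1, 2↦6, 3↦3}  ⇒  6 nodes, 2 edges  {1-r->4 4-r->7}
[6] R2 @ {0↦0, 1↦4, 2↦7, 3↦3}  ⇒  5 nodes, 1 edges  {1-r->4}
[7] R2 @ {0↦0, 1↦1, 2↦4, 3↦3}  ⇒  4 nodes, 0 edges  {∅}
final graph: no rule applies after step 7
NF nodes: {0:A, 1:B, 2:A, 3:C}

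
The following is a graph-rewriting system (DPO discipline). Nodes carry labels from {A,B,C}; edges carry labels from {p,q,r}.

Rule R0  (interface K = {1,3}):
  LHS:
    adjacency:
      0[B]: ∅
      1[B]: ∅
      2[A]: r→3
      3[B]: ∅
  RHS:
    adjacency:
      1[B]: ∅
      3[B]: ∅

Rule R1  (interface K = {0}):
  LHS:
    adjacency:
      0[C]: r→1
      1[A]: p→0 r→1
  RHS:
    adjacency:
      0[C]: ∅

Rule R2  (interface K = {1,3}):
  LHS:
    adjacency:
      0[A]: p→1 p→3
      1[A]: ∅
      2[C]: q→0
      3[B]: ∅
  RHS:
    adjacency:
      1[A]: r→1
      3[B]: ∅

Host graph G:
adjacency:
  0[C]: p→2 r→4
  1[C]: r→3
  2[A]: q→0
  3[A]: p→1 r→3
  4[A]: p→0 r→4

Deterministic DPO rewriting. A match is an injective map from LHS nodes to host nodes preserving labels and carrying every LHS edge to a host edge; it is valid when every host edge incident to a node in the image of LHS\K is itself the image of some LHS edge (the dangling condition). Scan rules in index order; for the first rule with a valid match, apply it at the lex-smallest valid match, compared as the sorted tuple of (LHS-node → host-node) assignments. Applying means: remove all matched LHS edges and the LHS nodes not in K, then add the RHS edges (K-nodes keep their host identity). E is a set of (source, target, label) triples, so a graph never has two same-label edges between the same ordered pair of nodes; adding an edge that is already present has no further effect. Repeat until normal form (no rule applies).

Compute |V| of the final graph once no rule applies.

Answer: 3

Derivation:
initial: |V|=5 |E|=8  E = 0-p->2 0-r->4 1-r->3 2-q->0 3-p->1 3-r->3 4-p->0 4-r->4
step 1: apply R1 at {0↦0, 1↦4}  → |V|=4 |E|=5  E = 0-p->2 1-r->3 2-q->0 3-p->1 3-r->3
step 2: apply R1 at {0↦1, 1↦3}  → |V|=3 |E|=2  E = 0-p->2 2-q->0
final graph: no rule applies after step 2
NF nodes: {0:C, 1:C, 2:A}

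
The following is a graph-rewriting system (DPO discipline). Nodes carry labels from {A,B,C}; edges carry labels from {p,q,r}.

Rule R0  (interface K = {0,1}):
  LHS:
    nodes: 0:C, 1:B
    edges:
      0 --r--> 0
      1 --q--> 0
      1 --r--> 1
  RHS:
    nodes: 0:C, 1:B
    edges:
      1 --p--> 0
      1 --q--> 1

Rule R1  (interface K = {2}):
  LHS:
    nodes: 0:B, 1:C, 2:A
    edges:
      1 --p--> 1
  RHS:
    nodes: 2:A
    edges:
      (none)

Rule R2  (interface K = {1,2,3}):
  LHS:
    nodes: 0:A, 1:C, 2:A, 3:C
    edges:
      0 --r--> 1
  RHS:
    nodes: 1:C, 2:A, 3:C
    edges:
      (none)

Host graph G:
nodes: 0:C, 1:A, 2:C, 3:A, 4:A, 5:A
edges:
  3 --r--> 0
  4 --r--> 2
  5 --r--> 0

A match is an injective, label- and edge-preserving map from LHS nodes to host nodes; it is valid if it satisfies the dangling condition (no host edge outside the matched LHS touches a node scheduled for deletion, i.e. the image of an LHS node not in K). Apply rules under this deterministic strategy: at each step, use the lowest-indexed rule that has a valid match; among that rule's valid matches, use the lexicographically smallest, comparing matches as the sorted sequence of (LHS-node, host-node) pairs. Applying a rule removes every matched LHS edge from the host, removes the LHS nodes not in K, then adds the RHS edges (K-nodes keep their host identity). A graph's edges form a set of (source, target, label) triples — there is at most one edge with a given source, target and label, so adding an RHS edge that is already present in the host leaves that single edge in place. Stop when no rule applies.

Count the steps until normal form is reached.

[0] host  ⇒  6 nodes, 3 edges  {3-r->0 4-r->2 5-r->0}
[1] R2 @ {0↦3, 1↦0, 2↦1, 3↦2}  ⇒  5 nodes, 2 edges  {4-r->2 5-r->0}
[2] R2 @ {0↦4, 1↦2, 2↦1, 3↦0}  ⇒  4 nodes, 1 edges  {5-r->0}
[3] R2 @ {0↦5, 1↦0, 2↦1, 3↦2}  ⇒  3 nodes, 0 edges  {∅}
final graph: no rule applies after step 3

Answer: 3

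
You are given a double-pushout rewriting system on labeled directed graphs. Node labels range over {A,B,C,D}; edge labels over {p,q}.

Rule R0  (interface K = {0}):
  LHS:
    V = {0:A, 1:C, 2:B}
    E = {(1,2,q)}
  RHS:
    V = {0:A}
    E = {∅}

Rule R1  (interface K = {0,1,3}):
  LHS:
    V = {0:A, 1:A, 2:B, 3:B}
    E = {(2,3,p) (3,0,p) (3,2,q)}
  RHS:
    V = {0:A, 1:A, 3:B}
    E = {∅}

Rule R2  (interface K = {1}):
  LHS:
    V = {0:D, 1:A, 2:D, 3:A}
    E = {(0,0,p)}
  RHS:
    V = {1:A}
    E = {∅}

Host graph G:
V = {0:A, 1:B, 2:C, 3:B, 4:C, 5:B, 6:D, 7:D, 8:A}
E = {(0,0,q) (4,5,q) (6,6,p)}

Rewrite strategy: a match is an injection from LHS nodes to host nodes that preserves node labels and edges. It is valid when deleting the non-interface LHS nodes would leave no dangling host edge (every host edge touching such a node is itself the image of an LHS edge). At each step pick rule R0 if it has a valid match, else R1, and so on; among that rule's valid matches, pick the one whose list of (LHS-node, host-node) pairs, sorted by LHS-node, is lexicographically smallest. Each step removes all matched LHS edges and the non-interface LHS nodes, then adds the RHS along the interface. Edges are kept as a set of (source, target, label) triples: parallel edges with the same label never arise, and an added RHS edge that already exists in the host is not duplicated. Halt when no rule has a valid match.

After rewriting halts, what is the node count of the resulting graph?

Answer: 4

Derivation:
initial: |V|=9 |E|=3  E = 0-q->0 4-q->5 6-p->6
step 1: apply R0 at {0↦0, 1↦4, 2↦5}  → |V|=7 |E|=2  E = 0-q->0 6-p->6
step 2: apply R2 at {0↦6, 1↦0, 2↦7, 3↦8}  → |V|=4 |E|=1  E = 0-q->0
final graph: no rule applies after step 2
NF nodes: {0:A, 1:B, 2:C, 3:B}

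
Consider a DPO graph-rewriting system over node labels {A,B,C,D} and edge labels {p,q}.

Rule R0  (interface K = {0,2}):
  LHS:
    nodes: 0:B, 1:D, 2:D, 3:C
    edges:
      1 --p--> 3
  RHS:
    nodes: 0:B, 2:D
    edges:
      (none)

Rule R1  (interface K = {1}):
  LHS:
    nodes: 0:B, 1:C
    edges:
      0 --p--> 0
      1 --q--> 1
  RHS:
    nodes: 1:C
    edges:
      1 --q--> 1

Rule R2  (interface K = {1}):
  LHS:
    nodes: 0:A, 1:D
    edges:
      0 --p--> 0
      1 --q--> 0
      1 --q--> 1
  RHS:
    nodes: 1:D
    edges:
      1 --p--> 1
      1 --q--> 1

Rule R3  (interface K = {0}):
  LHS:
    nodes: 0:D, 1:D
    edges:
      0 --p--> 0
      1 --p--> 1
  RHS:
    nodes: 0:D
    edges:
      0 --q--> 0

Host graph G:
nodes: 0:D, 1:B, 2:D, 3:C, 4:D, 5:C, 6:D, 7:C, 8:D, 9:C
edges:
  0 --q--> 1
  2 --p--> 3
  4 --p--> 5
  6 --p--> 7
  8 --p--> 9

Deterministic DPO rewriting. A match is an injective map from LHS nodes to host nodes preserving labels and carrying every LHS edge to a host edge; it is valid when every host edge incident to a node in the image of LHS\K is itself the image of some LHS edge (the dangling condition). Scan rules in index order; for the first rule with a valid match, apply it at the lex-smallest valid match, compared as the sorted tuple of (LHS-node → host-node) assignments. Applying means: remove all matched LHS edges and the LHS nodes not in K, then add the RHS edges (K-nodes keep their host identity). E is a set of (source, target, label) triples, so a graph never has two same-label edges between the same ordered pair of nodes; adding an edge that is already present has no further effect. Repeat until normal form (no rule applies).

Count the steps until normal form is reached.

start.  V:10 E:5  edges: 0-q->1 2-p->3 4-p->5 6-p->7 8-p->9
1. fire R0 via {0↦1, 1↦2, 2↦0, 3↦3}  →  V:8 E:4  edges: 0-q->1 4-p->5 6-p->7 8-p->9
2. fire R0 via {0↦1, 1↦4, 2↦0, 3↦5}  →  V:6 E:3  edges: 0-q->1 6-p->7 8-p->9
3. fire R0 via {0↦1, 1↦6, 2↦0, 3↦7}  →  V:4 E:2  edges: 0-q->1 8-p->9
4. fire R0 via {0↦1, 1↦8, 2↦0, 3↦9}  →  V:2 E:1  edges: 0-q->1
halt: no rule applies after step 4

Answer: 4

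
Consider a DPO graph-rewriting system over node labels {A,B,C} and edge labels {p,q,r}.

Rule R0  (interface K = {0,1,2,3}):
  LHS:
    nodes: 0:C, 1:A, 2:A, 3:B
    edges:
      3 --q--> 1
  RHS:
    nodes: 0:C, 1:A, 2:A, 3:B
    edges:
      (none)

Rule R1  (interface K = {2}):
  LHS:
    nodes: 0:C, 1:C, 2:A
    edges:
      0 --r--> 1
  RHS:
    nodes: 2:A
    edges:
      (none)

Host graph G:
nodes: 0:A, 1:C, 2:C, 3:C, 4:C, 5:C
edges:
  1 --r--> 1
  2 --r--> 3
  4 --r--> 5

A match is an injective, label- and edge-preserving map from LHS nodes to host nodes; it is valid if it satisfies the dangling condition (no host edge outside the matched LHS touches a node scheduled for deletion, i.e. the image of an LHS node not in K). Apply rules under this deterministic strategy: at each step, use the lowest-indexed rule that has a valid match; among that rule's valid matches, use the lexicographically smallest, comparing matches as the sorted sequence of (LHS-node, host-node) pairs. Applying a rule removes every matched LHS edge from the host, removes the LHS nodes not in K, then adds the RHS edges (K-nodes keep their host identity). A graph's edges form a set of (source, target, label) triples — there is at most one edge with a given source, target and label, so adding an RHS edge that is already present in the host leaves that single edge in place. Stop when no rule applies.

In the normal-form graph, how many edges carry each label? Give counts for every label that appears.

start.  V:6 E:3  edges: 1-r->1 2-r->3 4-r->5
1. fire R1 via {0↦2, 1↦3, 2↦0}  →  V:4 E:2  edges: 1-r->1 4-r->5
2. fire R1 via {0↦4, 1↦5, 2↦0}  →  V:2 E:1  edges: 1-r->1
halt: no rule applies after step 2
NF edges: [(1, 1, 'r')]

Answer: r:1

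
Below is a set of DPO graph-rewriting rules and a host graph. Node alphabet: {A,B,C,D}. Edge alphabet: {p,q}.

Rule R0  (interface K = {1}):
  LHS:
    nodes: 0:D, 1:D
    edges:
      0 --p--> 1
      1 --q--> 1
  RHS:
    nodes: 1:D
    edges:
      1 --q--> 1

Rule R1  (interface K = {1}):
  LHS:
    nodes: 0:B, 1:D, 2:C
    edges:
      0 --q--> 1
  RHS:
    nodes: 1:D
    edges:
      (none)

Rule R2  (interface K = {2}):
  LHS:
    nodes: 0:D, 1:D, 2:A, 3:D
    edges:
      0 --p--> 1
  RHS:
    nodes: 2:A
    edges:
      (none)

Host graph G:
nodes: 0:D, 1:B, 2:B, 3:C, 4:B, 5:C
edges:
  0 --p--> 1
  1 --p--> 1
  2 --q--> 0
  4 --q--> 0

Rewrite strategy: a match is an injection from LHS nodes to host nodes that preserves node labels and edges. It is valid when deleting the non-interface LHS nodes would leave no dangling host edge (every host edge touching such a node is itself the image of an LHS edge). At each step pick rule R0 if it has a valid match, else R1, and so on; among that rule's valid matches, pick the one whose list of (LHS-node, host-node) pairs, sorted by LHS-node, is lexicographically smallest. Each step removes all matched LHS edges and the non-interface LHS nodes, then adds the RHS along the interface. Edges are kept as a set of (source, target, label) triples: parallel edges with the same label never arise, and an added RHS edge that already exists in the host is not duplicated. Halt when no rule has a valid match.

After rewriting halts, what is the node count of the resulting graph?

Answer: 2

Steps:
[0] host  ⇒  6 nodes, 4 edges  {0-p->1 1-p->1 2-q->0 4-q->0}
[1] R1 @ {0↦2, 1↦0, 2↦3}  ⇒  4 nodes, 3 edges  {0-p->1 1-p->1 4-q->0}
[2] R1 @ {0↦4, 1↦0, 2↦5}  ⇒  2 nodes, 2 edges  {0-p->1 1-p->1}
final graph: no rule applies after step 2
NF nodes: {0:D, 1:B}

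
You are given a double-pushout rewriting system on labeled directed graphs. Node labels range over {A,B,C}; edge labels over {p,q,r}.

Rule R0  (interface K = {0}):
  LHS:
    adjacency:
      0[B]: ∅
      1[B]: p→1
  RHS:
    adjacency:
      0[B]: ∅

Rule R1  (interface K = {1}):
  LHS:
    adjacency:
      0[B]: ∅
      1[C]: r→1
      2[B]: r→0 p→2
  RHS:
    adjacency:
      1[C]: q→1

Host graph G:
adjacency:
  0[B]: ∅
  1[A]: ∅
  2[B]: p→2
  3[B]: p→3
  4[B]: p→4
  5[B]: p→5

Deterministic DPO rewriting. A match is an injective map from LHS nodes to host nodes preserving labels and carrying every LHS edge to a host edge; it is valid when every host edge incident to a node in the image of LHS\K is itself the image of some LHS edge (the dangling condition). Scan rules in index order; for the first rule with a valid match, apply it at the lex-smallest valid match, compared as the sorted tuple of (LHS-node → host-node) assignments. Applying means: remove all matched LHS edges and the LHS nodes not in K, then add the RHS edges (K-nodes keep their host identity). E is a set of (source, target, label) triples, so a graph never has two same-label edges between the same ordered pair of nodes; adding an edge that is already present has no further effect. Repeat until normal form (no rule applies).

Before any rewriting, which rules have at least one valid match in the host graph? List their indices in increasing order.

Answer: [R0]

Derivation:
R0: 16 valid matches — {0↦0, 1↦2}, {0↦0, 1↦3}, {0↦0, 1↦4} (+13 more)
R1: no valid match — LHS pattern not found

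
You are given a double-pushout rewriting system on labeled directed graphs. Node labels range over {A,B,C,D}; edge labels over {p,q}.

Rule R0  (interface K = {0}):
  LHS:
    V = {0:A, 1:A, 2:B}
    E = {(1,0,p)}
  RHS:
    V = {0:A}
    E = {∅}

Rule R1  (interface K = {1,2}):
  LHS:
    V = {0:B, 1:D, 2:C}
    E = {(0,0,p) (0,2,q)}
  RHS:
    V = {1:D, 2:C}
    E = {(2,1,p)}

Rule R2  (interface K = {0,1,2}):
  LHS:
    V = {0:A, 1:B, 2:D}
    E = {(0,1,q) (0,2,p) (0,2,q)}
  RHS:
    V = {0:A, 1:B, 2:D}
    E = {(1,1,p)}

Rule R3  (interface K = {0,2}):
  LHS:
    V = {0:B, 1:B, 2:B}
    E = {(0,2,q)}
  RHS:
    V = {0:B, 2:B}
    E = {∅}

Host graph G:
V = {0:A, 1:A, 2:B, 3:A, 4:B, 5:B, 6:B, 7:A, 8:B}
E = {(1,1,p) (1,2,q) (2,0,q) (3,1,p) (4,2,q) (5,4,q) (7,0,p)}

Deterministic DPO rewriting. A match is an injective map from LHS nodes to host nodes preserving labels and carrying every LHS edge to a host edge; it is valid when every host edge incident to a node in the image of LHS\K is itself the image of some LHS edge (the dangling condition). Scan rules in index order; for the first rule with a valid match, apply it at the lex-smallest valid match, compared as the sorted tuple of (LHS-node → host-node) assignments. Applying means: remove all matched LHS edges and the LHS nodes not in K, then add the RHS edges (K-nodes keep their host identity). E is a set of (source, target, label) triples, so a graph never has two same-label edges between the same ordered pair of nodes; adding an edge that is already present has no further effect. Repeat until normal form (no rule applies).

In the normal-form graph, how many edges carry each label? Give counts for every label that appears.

Answer: p:1 q:4

Derivation:
start.  V:9 E:7  edges: 1-p->1 1-q->2 2-q->0 3-p->1 4-q->2 5-q->4 7-p->0
1. fire R0 via {0↦0, 1↦7, 2↦6}  →  V:7 E:6  edges: 1-p->1 1-q->2 2-q->0 3-p->1 4-q->2 5-q->4
2. fire R0 via {0↦1, 1↦3, 2↦8}  →  V:5 E:5  edges: 1-p->1 1-q->2 2-q->0 4-q->2 5-q->4
halt: no rule applies after step 2
NF edges: [(1, 1, 'p'), (1, 2, 'q'), (2, 0, 'q'), (4, 2, 'q'), (5, 4, 'q')]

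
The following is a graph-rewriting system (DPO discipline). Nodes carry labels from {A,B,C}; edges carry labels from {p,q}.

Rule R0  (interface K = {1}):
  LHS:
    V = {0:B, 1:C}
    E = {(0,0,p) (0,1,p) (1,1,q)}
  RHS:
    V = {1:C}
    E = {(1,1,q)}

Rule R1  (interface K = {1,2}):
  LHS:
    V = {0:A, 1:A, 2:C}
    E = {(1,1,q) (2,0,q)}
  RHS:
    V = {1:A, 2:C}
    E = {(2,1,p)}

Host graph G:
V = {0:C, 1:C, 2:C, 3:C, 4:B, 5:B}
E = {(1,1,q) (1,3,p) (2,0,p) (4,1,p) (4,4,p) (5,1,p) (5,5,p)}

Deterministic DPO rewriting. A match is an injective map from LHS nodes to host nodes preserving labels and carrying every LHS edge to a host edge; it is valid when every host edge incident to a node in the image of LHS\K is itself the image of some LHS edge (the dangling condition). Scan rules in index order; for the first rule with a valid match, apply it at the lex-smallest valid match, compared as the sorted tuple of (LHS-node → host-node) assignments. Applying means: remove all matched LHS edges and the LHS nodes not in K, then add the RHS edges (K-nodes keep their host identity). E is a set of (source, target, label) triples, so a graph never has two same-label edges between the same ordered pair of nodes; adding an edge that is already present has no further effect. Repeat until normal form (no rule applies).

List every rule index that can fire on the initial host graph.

R0: 2 valid matches — {0↦4, 1↦1}, {0↦5, 1↦1}
R1: no valid match — LHS pattern not found

Answer: [R0]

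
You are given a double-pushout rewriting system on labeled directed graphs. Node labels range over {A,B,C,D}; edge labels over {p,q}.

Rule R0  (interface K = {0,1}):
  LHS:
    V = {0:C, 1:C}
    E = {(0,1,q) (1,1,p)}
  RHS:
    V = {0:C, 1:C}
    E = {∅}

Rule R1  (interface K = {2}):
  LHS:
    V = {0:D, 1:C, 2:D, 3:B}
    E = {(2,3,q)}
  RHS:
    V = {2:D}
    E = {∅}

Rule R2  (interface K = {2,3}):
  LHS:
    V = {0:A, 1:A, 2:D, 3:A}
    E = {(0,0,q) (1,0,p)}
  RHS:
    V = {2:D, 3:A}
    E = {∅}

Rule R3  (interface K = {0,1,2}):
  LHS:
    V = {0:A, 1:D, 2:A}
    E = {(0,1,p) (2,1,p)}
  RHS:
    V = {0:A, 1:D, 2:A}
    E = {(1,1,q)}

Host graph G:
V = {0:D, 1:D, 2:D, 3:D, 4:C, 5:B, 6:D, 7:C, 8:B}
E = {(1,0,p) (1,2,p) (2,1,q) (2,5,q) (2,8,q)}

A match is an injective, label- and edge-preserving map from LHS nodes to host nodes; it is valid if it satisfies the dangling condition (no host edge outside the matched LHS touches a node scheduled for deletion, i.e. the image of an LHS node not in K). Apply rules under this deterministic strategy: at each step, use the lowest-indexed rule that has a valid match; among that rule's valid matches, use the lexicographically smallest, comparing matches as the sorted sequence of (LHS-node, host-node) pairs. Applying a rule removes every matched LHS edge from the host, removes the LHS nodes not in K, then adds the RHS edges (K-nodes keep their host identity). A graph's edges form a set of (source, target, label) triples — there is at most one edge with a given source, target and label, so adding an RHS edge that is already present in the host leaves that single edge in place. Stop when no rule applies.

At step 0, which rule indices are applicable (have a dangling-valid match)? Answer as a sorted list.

Answer: [R1]

Steps:
R0: no valid match — LHS pattern not found
R1: 8 valid matches — {0↦3, 1↦4, 2↦2, 3↦5}, {0↦3, 1↦4, 2↦2, 3↦8}, {0↦3, 1↦7, 2↦2, 3↦5} (+5 more)
R2: no valid match — LHS pattern not found
R3: no valid match — LHS pattern not found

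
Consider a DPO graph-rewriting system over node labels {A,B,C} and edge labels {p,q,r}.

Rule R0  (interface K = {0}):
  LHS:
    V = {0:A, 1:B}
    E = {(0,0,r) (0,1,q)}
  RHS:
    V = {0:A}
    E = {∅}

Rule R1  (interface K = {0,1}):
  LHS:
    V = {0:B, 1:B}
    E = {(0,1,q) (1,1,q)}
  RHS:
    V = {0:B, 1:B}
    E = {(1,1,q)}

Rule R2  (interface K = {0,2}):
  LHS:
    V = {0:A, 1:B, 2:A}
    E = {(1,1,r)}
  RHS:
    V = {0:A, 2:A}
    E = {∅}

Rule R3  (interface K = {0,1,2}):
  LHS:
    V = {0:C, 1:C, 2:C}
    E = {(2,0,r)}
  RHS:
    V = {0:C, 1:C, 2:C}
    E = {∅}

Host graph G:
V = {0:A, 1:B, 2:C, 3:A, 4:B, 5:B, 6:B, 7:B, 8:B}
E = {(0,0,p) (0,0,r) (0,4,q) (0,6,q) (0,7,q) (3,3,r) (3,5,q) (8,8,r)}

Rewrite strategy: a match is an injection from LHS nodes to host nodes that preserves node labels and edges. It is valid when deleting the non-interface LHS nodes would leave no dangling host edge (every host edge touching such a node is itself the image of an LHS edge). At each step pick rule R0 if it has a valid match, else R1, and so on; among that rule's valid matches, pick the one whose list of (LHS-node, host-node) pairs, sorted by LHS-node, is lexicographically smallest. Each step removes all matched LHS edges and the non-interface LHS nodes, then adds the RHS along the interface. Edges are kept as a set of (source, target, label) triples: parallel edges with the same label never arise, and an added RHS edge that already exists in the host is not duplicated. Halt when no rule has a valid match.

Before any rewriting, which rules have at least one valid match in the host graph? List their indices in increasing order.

R0: 4 valid matches — {0↦0, 1↦4}, {0↦0, 1↦6}, {0↦0, 1↦7} (+1 more)
R1: no valid match — LHS pattern not found
R2: 2 valid matches — {0↦0, 1↦8, 2↦3}, {0↦3, 1↦8, 2↦0}
R3: no valid match — LHS pattern not found

Answer: [R0,R2]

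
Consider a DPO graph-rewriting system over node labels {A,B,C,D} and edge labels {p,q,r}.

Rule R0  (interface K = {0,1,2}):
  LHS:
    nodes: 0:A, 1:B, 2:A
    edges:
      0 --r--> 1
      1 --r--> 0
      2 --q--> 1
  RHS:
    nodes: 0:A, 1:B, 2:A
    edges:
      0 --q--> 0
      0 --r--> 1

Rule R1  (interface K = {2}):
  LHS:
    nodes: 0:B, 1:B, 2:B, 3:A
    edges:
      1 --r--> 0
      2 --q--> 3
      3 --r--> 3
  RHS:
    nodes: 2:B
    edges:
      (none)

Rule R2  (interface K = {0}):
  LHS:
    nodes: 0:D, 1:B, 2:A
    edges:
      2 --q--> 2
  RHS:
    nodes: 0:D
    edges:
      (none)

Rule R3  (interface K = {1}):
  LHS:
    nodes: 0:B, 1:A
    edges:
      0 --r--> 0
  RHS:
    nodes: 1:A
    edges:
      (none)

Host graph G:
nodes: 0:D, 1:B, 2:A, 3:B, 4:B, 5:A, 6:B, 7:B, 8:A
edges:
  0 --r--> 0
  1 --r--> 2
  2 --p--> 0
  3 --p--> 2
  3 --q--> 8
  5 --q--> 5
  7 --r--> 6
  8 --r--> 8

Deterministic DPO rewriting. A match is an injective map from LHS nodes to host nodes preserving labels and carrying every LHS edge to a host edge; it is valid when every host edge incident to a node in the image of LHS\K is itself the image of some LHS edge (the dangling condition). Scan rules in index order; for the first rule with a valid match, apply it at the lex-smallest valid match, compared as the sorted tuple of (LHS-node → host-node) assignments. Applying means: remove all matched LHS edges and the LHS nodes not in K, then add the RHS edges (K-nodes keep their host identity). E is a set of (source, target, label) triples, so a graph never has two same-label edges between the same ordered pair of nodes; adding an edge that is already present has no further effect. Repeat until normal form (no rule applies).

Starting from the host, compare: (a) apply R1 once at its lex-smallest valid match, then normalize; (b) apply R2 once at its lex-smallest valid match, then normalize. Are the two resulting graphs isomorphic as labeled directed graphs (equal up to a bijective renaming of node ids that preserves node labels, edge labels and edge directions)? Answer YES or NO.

Answer: YES

Derivation:
branch R1-first: apply at {0↦6, 1↦7, 2↦3, 3↦8} → |E|=5, then 1 more step(s) → NF |V|=4 |E|=4 V={0:D, 1:B, 2:A, 3:B} E=0-r->0 1-r->2 2-p->0 3-p->2
branch R2-first: apply at {0↦0, 1↦4, 2↦5} → |E|=7, then 1 more step(s) → NF |V|=4 |E|=4 V={0:D, 1:B, 2:A, 3:B} E=0-r->0 1-r->2 2-p->0 3-p->2
graphs isomorphic (equal up to label-preserving node renaming)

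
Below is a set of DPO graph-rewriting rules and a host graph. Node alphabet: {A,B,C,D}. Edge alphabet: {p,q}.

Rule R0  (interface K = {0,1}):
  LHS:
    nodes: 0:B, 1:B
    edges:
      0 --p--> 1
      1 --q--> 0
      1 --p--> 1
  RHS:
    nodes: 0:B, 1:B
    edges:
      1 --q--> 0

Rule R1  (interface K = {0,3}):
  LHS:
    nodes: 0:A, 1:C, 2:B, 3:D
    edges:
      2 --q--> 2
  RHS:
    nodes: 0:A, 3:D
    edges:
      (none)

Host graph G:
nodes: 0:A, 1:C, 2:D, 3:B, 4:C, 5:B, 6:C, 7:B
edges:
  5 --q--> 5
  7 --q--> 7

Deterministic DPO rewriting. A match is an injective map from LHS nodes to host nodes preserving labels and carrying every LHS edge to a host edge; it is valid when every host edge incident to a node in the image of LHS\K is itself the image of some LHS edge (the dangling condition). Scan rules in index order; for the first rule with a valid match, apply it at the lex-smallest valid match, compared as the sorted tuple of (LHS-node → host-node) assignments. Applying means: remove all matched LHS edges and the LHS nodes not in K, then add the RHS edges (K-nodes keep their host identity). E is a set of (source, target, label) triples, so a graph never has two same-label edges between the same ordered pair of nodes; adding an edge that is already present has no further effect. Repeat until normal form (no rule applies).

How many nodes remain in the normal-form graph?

Answer: 4

Rewrite trace:
initial: |V|=8 |E|=2  E = 5-q->5 7-q->7
step 1: apply R1 at {0↦0, 1↦1, 2↦5, 3↦2}  → |V|=6 |E|=1  E = 7-q->7
step 2: apply R1 at {0↦0, 1↦4, 2↦7, 3↦2}  → |V|=4 |E|=0  E = ∅
final graph: no rule applies after step 2
NF nodes: {0:A, 2:D, 3:B, 6:C}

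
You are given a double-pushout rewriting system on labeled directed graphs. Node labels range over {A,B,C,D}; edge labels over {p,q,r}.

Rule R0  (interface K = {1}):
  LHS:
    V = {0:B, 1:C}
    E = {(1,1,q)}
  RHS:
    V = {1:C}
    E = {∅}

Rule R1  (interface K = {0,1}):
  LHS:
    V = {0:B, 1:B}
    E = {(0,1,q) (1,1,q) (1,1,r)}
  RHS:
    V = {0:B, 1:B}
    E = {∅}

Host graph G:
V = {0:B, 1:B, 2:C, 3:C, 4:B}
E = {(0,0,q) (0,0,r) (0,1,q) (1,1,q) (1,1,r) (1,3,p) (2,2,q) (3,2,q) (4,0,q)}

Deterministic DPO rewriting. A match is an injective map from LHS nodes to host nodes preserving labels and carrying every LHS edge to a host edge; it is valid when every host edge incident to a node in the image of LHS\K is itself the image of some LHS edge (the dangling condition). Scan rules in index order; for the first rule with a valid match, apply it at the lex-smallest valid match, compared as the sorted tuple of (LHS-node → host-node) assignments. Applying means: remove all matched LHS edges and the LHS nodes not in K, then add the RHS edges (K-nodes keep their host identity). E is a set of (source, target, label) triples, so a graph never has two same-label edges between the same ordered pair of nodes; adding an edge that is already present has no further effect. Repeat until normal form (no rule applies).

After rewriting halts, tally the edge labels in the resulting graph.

[0] host  ⇒  5 nodes, 9 edges  {0-q->0 0-r->0 0-q->1 1-q->1 1-r->1 1-p->3 2-q->2 3-q->2 4-q->0}
[1] R1 @ {0↦0, 1↦1}  ⇒  5 nodes, 6 edges  {0-q->0 0-r->0 1-p->3 2-q->2 3-q->2 4-q->0}
[2] R1 @ {0↦4, 1↦0}  ⇒  5 nodes, 3 edges  {1-p->3 2-q->2 3-q->2}
[3] R0 @ {0↦0, 1↦2}  ⇒  4 nodes, 2 edges  {1-p->3 3-q->2}
halt: no rule applies after step 3
NF edges: [(1, 3, 'p'), (3, 2, 'q')]

Answer: p:1 q:1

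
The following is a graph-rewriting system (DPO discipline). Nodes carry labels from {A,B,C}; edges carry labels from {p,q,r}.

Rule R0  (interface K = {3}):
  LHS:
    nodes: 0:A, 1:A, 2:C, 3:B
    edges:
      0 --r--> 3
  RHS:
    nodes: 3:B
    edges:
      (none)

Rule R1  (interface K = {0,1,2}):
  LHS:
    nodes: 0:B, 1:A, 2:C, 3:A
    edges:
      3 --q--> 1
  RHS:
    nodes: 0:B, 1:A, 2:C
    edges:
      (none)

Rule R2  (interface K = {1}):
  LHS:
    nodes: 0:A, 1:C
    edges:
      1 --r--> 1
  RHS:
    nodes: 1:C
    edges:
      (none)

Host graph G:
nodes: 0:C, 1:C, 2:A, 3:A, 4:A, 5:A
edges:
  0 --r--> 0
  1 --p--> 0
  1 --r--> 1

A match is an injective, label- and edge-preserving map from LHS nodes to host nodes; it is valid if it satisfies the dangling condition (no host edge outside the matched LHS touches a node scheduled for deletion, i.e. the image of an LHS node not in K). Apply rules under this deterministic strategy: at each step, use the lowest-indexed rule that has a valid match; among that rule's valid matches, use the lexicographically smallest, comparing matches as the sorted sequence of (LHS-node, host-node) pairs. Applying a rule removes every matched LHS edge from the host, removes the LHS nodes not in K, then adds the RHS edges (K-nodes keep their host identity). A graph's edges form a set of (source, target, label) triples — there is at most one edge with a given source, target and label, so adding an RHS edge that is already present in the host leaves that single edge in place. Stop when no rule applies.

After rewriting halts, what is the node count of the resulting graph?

Answer: 4

Rewrite trace:
initial: |V|=6 |E|=3  E = 0-r->0 1-p->0 1-r->1
step 1: apply R2 at {0↦2, 1↦0}  → |V|=5 |E|=2  E = 1-p->0 1-r->1
step 2: apply R2 at {0↦3, 1↦1}  → |V|=4 |E|=1  E = 1-p->0
halt: no rule applies after step 2
NF nodes: {0:C, 1:C, 4:A, 5:A}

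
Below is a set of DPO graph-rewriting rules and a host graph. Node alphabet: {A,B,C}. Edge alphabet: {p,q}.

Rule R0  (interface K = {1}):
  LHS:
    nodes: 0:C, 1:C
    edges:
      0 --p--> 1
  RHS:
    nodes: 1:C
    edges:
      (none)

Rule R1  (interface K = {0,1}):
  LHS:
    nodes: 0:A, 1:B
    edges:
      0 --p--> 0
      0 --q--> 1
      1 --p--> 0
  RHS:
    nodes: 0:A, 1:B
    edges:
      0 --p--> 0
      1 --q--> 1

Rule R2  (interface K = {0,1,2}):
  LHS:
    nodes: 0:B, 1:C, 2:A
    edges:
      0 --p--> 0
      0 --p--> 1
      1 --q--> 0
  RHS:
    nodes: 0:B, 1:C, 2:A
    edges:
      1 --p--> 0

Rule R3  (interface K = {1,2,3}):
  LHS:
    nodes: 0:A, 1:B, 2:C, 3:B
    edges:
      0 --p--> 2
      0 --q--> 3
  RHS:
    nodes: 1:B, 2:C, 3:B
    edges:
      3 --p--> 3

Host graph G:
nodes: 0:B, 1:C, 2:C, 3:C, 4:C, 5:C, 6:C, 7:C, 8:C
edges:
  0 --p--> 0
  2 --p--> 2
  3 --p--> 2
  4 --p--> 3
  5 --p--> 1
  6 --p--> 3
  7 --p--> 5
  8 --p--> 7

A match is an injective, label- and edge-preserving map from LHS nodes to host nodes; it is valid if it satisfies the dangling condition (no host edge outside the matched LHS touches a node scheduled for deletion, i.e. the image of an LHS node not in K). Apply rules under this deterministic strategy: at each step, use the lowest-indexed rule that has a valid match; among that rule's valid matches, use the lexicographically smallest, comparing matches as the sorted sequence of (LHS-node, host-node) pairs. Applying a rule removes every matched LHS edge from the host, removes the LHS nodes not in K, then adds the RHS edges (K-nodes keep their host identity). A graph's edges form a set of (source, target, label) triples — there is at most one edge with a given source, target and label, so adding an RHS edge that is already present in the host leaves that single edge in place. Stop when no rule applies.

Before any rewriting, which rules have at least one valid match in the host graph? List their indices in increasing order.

R0: 3 valid matches — {0↦4, 1↦3}, {0↦6, 1↦3}, {0↦8, 1↦7}
R1: no valid match — LHS pattern not found
R2: no valid match — LHS pattern not found
R3: no valid match — LHS pattern not found

Answer: [R0]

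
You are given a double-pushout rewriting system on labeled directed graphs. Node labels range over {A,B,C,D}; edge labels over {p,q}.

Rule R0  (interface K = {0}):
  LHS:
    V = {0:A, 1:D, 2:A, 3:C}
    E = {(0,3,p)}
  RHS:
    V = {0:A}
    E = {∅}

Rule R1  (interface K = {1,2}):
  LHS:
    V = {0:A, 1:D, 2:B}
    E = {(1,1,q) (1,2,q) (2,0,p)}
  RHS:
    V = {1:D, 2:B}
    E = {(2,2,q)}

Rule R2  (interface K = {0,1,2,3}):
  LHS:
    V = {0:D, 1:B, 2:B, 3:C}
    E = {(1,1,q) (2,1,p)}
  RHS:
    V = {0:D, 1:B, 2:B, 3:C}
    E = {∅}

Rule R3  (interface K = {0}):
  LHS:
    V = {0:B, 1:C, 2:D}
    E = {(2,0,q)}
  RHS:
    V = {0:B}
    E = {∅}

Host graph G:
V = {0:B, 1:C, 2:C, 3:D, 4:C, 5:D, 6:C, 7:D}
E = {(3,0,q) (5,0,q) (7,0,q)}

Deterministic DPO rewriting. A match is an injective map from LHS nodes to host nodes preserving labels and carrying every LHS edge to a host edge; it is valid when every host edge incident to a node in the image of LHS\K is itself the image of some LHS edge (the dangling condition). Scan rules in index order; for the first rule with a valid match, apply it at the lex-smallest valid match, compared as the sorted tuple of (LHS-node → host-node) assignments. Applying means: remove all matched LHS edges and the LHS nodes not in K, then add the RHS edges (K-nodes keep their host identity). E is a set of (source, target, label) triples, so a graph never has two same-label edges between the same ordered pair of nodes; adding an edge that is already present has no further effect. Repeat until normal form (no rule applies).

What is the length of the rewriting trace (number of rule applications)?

start.  V:8 E:3  edges: 3-q->0 5-q->0 7-q->0
1. fire R3 via {0↦0, 1↦1, 2↦3}  →  V:6 E:2  edges: 5-q->0 7-q->0
2. fire R3 via {0↦0, 1↦2, 2↦5}  →  V:4 E:1  edges: 7-q->0
3. fire R3 via {0↦0, 1↦4, 2↦7}  →  V:2 E:0  edges: ∅
final graph: no rule applies after step 3

Answer: 3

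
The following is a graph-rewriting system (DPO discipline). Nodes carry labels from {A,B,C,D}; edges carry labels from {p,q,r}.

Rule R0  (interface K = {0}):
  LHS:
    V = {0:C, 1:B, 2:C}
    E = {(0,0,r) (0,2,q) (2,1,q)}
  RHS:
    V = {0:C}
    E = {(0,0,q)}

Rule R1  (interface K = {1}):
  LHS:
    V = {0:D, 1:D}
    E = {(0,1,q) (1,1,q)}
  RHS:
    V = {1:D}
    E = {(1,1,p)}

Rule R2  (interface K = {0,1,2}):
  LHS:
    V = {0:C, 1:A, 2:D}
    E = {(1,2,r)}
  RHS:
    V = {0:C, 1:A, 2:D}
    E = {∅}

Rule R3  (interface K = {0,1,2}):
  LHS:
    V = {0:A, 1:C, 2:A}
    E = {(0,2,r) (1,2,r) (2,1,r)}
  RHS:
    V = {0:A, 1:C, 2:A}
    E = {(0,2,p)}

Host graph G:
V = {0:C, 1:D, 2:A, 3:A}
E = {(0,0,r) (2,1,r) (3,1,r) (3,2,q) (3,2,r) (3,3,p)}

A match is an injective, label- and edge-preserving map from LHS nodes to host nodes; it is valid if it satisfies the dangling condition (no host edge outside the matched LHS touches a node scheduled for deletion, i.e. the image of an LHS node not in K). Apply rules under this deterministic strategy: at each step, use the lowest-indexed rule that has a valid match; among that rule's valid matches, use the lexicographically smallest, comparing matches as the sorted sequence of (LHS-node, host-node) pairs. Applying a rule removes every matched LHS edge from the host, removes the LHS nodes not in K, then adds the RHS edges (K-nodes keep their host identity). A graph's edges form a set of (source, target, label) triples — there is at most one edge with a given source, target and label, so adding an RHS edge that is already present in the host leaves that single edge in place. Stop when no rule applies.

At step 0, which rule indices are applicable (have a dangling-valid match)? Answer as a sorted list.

Answer: [R2]

Rewrite trace:
R0: no valid match — LHS pattern not found
R1: no valid match — LHS pattern not found
R2: 2 valid matches — {0↦0, 1↦2, 2↦1}, {0↦0, 1↦3, 2↦1}
R3: no valid match — LHS pattern not found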